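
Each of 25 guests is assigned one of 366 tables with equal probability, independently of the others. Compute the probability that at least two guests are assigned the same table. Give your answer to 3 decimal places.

0.568

It's easier to compute the probability that all 25 are distinct.
P(all distinct) = 366/366 · 365/366 · ··· · 342/366 ≈ 0.432.
So the probability of at least one match is 1 − 0.432 = 0.568.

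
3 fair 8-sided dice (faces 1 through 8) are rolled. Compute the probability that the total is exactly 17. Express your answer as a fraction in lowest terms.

There are 8^3 = 512 equally likely outcomes.
The number of ordered 3-tuples from {1,…,8} summing to 17 is 36.
P(sum = 17) = 36/512 = 9/128.

9/128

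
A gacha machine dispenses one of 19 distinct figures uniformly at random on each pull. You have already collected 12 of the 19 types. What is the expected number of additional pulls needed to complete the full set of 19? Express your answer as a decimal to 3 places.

49.264

Starting from 12 distinct types, each trial gives a new one with probability (19−i)/19 when i types are held, so the wait for the next new type is 19/(19−i).
E = 19/7 + 19/6 + 19/5 + 19/4 + 19/3 + 19/2 + 19/1 = 6897/140 ≈ 49.264.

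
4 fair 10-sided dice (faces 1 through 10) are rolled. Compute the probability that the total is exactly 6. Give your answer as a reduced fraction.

1/1000

There are 10^4 = 10000 equally likely outcomes.
The number of ordered 4-tuples from {1,…,10} summing to 6 is 10.
P(sum = 6) = 10/10000 = 1/1000.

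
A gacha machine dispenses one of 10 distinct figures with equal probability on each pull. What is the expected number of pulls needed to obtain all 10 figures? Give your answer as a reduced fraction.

7381/252

After i distinct types are collected, each trial gives a new one with probability (10−i)/10, so the expected wait for the next new type is 10/(10−i).
E = 10/10 + 10/9 + 10/8 + 10/7 + 10/6 + 10/5 + 10/4 + 10/3 + 10/2 + 10/1 = 7381/252.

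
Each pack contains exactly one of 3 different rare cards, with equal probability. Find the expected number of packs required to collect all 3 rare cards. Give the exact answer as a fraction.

After i distinct types are collected, each trial gives a new one with probability (3−i)/3, so the expected wait for the next new type is 3/(3−i).
E = 3/3 + 3/2 + 3/1 = 11/2.

11/2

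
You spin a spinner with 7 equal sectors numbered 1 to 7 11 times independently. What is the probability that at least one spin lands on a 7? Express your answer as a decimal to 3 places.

P(no spin lands on a 7) = (6/7)^11 ≈ 0.183.
P(at least one) = 1 − 0.183 = 0.817.

0.817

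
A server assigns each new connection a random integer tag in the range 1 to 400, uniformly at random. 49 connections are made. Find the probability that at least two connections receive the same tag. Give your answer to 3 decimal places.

It's easier to compute the probability that all 49 are distinct.
P(all distinct) = 400/400 · 399/400 · ··· · 352/400 ≈ 0.047.
So the probability of at least one match is 1 − 0.047 = 0.953.

0.953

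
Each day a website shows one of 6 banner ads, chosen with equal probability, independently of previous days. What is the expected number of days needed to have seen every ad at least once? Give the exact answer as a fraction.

147/10

After i distinct types are collected, each trial gives a new one with probability (6−i)/6, so the expected wait for the next new type is 6/(6−i).
E = 6/6 + 6/5 + 6/4 + 6/3 + 6/2 + 6/1 = 147/10.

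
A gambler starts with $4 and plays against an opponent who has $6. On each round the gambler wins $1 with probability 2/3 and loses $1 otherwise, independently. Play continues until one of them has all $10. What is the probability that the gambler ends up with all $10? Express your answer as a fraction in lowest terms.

320/341

Let r = q/p = (1/3)/(2/3) = 1/2. The recurrence P(i) = p·P(i+1) + q·P(i−1) with P(0)=0, P(10)=1 gives P(i) = (1 − r^i)/(1 − r^10).
P(4) = (1 − (1/2)^4) / (1 − (1/2)^10) = 320/341.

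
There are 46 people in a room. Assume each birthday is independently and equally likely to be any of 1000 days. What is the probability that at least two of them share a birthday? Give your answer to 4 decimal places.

0.6504

It's easier to compute the probability that all 46 are distinct.
P(all distinct) = 1000/1000 · 999/1000 · ··· · 955/1000 ≈ 0.3496.
So the probability of at least one match is 1 − 0.3496 = 0.6504.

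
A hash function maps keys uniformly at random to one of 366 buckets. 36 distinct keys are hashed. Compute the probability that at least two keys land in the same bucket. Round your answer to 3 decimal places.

It's easier to compute the probability that all 36 are distinct.
P(all distinct) = 366/366 · 365/366 · ··· · 331/366 ≈ 0.169.
So the probability of at least one match is 1 − 0.169 = 0.831.

0.831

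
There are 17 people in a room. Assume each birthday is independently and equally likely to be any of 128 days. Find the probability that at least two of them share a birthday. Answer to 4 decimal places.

It's easier to compute the probability that all 17 are distinct.
P(all distinct) = 128/128 · 127/128 · ··· · 112/128 ≈ 0.3291.
So the probability of at least one match is 1 − 0.3291 = 0.6709.

0.6709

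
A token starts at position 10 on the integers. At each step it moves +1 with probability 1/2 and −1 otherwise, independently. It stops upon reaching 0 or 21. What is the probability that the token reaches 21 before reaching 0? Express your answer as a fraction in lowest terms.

With a fair step, P(i) = ½P(i−1) + ½P(i+1) with P(0)=0, P(21)=1 has the linear solution P(i) = i/21.
P(10) = 10/21.

10/21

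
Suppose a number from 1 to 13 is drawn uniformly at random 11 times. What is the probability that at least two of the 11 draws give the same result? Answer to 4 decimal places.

P(all 11 different) = 13/13 · 12/13 · ··· · 3/13 ≈ 0.0017.
P(at least two equal) = 1 − 0.0017 = 0.9983.

0.9983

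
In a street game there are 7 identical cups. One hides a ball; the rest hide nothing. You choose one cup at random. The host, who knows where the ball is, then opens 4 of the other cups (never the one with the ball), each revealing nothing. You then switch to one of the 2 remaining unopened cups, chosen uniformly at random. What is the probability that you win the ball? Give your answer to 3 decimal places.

0.429

Your original cup holds the ball with probability 1/7, so the other 6 collectively hold it with probability 6/7.
The host can always find 4 empty cups to open, so the reveals don't change that 6/7; it is now spread over the 2 remaining unopened cups.
P(win by switching) = (6/7) · (1/2) = 3/7 ≈ 0.429.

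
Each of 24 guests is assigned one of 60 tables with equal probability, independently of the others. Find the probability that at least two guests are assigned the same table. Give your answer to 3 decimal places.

It's easier to compute the probability that all 24 are distinct.
P(all distinct) = 60/60 · 59/60 · ··· · 37/60 ≈ 0.005.
So the probability of at least one match is 1 − 0.005 = 0.995.

0.995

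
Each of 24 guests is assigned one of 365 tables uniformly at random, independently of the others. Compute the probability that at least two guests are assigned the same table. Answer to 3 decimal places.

It's easier to compute the probability that all 24 are distinct.
P(all distinct) = 365/365 · 364/365 · ··· · 342/365 ≈ 0.462.
So the probability of at least one match is 1 − 0.462 = 0.538.

0.538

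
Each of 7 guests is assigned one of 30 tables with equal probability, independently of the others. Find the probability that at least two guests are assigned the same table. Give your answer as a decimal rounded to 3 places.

0.531

It's easier to compute the probability that all 7 are distinct.
P(all distinct) = 30/30 · 29/30 · ··· · 24/30 ≈ 0.469.
So the probability of at least one match is 1 − 0.469 = 0.531.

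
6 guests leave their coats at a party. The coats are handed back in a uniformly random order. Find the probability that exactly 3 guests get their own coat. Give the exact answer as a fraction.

Choose which 3 of the 6 are fixed: C(6,3) = 20 ways.
The remaining 3 must have no fixed point: D(3) = 2.
P = 20·2/720 = 1/18.

1/18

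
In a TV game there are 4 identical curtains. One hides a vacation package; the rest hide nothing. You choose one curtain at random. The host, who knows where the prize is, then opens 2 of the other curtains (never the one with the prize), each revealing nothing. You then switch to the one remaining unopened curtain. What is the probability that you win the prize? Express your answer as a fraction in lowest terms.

3/4

Your original curtain holds the prize with probability 1/4, so the other 3 collectively hold it with probability 3/4.
The host can always find 2 empty curtains to open, so the reveals don't change that 3/4; it is now spread over the 1 remaining unopened curtain.
P(win by switching) = (3/4) · (1/1) = 3/4.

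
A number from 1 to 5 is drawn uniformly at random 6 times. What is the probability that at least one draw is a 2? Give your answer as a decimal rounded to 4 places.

0.7379

P(no draw is a 2) = (4/5)^6 ≈ 0.2621.
P(at least one) = 1 − 0.2621 = 0.7379.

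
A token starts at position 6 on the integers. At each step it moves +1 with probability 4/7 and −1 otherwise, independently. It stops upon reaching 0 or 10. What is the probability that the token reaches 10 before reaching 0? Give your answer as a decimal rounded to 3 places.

Let r = q/p = (3/7)/(4/7) = 3/4. The recurrence P(i) = p·P(i+1) + q·P(i−1) with P(0)=0, P(10)=1 gives P(i) = (1 − r^i)/(1 − r^10).
P(6) = (1 − (3/4)^6) / (1 − (3/4)^10) = 123136/141361 ≈ 0.871.

0.871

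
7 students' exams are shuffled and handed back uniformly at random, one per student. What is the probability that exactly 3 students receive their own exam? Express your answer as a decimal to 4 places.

Choose which 3 of the 7 are fixed: C(7,3) = 35 ways.
The remaining 4 must have no fixed point: D(4) = 9.
P = 35·9/5040 = 1/16 ≈ 0.0625.

0.0625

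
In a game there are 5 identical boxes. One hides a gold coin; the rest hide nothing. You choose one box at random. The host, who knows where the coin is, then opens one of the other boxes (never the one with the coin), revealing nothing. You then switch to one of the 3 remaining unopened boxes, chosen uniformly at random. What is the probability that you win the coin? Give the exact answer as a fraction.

Your original box holds the coin with probability 1/5, so the other 4 collectively hold it with probability 4/5.
The host can always find an empty box to open, so this doesn't change that 4/5; it is now spread over the 3 remaining unopened boxes.
P(win by switching) = (4/5) · (1/3) = 4/15.

4/15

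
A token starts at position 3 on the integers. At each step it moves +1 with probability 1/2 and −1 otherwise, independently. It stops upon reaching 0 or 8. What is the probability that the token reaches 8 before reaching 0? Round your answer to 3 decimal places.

0.375

With a fair step, P(i) = ½P(i−1) + ½P(i+1) with P(0)=0, P(8)=1 has the linear solution P(i) = i/8.
P(3) = 3/8 ≈ 0.375.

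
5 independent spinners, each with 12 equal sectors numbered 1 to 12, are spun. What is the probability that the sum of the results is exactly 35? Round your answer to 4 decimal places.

There are 12^5 = 248832 equally likely outcomes.
The number of ordered 5-tuples from {1,…,12} summing to 35 is 11901.
P(sum = 35) = 11901/248832 = 3967/82944 ≈ 0.0478.

0.0478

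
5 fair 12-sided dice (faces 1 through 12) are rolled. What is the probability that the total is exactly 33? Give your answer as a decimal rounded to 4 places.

0.0500

There are 12^5 = 248832 equally likely outcomes.
The number of ordered 5-tuples from {1,…,12} summing to 33 is 12435.
P(sum = 33) = 12435/248832 = 4145/82944 ≈ 0.0500.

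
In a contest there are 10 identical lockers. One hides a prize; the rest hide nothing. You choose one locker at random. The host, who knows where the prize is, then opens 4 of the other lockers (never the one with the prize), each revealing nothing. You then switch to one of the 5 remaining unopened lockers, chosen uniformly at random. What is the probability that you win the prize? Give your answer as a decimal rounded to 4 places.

Your original locker holds the prize with probability 1/10, so the other 9 collectively hold it with probability 9/10.
The host can always find 4 empty lockers to open, so the reveals don't change that 9/10; it is now spread over the 5 remaining unopened lockers.
P(win by switching) = (9/10) · (1/5) = 9/50 ≈ 0.1800.

0.1800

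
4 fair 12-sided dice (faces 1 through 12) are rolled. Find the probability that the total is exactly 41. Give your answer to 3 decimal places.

0.006

There are 12^4 = 20736 equally likely outcomes.
The number of ordered 4-tuples from {1,…,12} summing to 41 is 120.
P(sum = 41) = 120/20736 = 5/864 ≈ 0.006.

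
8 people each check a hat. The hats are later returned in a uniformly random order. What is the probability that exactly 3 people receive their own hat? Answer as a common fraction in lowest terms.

Choose which 3 of the 8 are fixed: C(8,3) = 56 ways.
The remaining 5 must have no fixed point: D(5) = 44.
P = 56·44/40320 = 11/180.

11/180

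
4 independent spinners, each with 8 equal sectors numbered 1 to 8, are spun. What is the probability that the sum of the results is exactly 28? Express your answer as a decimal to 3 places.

0.009

There are 8^4 = 4096 equally likely outcomes.
The number of ordered 4-tuples from {1,…,8} summing to 28 is 35.
P(sum = 28) = 35/4096 ≈ 0.009.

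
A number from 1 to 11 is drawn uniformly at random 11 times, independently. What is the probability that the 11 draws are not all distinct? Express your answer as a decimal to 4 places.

0.9999

P(all 11 different) = 11/11 · 10/11 · ··· · 1/11 ≈ 0.0001.
P(at least two equal) = 1 − 0.0001 = 0.9999.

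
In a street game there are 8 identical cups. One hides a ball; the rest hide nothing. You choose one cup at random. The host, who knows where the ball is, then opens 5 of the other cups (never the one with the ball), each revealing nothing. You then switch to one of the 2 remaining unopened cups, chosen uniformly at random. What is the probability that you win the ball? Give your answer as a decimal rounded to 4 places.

0.4375

Your original cup holds the ball with probability 1/8, so the other 7 collectively hold it with probability 7/8.
The host can always find 5 empty cups to open, so the reveals don't change that 7/8; it is now spread over the 2 remaining unopened cups.
P(win by switching) = (7/8) · (1/2) = 7/16 ≈ 0.4375.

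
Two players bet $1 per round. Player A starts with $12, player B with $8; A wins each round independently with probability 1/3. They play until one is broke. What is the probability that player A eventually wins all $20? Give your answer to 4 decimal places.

Let r = q/p = (2/3)/(1/3) = 2. The recurrence P(i) = p·P(i+1) + q·P(i−1) with P(0)=0, P(20)=1 gives P(i) = (1 − r^i)/(1 − r^20).
P(12) = (1 − (2)^12) / (1 − (2)^20) = 273/69905 ≈ 0.0039.

0.0039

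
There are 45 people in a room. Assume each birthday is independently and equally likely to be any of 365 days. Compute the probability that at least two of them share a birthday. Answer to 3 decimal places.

It's easier to compute the probability that all 45 are distinct.
P(all distinct) = 365/365 · 364/365 · ··· · 321/365 ≈ 0.059.
So the probability of at least one match is 1 − 0.059 = 0.941.

0.941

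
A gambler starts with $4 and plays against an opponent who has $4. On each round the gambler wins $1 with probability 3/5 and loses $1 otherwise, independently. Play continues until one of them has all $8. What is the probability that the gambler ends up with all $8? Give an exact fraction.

Let r = q/p = (2/5)/(3/5) = 2/3. The recurrence P(i) = p·P(i+1) + q·P(i−1) with P(0)=0, P(8)=1 gives P(i) = (1 − r^i)/(1 − r^8).
P(4) = (1 − (2/3)^4) / (1 − (2/3)^8) = 81/97.

81/97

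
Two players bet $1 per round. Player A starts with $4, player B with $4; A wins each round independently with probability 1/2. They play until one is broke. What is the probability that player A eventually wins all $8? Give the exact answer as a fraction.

1/2

With a fair step, P(i) = ½P(i−1) + ½P(i+1) with P(0)=0, P(8)=1 has the linear solution P(i) = i/8.
P(4) = 4/8 = 1/2.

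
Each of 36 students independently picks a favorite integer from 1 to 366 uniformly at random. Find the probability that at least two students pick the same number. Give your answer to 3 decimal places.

0.831

It's easier to compute the probability that all 36 are distinct.
P(all distinct) = 366/366 · 365/366 · ··· · 331/366 ≈ 0.169.
So the probability of at least one match is 1 − 0.169 = 0.831.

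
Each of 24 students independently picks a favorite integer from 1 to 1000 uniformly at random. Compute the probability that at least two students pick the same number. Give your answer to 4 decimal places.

It's easier to compute the probability that all 24 are distinct.
P(all distinct) = 1000/1000 · 999/1000 · ··· · 977/1000 ≈ 0.7572.
So the probability of at least one match is 1 − 0.7572 = 0.2428.

0.2428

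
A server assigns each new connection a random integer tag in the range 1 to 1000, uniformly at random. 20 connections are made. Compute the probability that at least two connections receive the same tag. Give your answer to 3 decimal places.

It's easier to compute the probability that all 20 are distinct.
P(all distinct) = 1000/1000 · 999/1000 · ··· · 981/1000 ≈ 0.826.
So the probability of at least one match is 1 − 0.826 = 0.174.

0.174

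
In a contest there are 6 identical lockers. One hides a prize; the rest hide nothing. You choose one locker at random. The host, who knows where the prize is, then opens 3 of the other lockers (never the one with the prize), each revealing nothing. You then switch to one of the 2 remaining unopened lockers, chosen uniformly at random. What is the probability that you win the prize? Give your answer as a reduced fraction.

5/12

Your original locker holds the prize with probability 1/6, so the other 5 collectively hold it with probability 5/6.
The host can always find 3 empty lockers to open, so the reveals don't change that 5/6; it is now spread over the 2 remaining unopened lockers.
P(win by switching) = (5/6) · (1/2) = 5/12.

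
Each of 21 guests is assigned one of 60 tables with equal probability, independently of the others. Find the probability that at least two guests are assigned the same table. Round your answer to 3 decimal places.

It's easier to compute the probability that all 21 are distinct.
P(all distinct) = 60/60 · 59/60 · ··· · 40/60 ≈ 0.019.
So the probability of at least one match is 1 − 0.019 = 0.981.

0.981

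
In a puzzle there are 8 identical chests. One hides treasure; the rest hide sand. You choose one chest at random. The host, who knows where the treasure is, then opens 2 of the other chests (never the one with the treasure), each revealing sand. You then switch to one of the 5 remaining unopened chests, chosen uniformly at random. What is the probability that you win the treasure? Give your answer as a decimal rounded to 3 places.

Your original chest holds the treasure with probability 1/8, so the other 7 collectively hold it with probability 7/8.
The host can always find 2 empty chests to open, so the reveals don't change that 7/8; it is now spread over the 5 remaining unopened chests.
P(win by switching) = (7/8) · (1/5) = 7/40 ≈ 0.175.

0.175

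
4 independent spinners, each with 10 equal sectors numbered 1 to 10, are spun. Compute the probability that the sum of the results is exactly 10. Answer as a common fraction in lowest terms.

21/2500

There are 10^4 = 10000 equally likely outcomes.
The number of ordered 4-tuples from {1,…,10} summing to 10 is 84.
P(sum = 10) = 84/10000 = 21/2500.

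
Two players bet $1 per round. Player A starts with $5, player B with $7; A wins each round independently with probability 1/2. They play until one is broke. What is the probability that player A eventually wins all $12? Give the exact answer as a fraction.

5/12

With a fair step, P(i) = ½P(i−1) + ½P(i+1) with P(0)=0, P(12)=1 has the linear solution P(i) = i/12.
P(5) = 5/12.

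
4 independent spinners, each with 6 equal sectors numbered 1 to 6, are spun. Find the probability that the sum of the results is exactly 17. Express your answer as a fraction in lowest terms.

13/162

There are 6^4 = 1296 equally likely outcomes.
The number of ordered 4-tuples from {1,…,6} summing to 17 is 104.
P(sum = 17) = 104/1296 = 13/162.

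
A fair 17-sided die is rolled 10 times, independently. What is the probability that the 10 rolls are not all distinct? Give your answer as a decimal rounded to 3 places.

P(all 10 different) = 17/17 · 16/17 · ··· · 8/17 ≈ 0.035.
P(at least two equal) = 1 − 0.035 = 0.965.

0.965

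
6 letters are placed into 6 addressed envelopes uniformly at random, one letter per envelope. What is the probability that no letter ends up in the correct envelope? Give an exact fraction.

This is the derangement probability: permutations of 6 with no fixed point.
D(6) = 6! · (1 − 1/1! + 1/2! − ··· + (−1)^6/6!) = 265.
P = 265/720 = 53/144.

53/144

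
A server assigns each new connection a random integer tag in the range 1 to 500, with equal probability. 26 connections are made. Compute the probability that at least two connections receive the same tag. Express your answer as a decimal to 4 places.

0.4838

It's easier to compute the probability that all 26 are distinct.
P(all distinct) = 500/500 · 499/500 · ··· · 475/500 ≈ 0.5162.
So the probability of at least one match is 1 − 0.5162 = 0.4838.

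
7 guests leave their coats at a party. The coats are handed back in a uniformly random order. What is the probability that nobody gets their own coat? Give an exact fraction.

103/280

This is the derangement probability: permutations of 7 with no fixed point.
D(7) = 7! · (1 − 1/1! + 1/2! − ··· + (−1)^7/7!) = 1854.
P = 1854/5040 = 103/280.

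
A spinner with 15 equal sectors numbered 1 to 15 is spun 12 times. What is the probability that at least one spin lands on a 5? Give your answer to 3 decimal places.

0.563

P(no spin lands on a 5) = (14/15)^12 ≈ 0.437.
P(at least one) = 1 − 0.437 = 0.563.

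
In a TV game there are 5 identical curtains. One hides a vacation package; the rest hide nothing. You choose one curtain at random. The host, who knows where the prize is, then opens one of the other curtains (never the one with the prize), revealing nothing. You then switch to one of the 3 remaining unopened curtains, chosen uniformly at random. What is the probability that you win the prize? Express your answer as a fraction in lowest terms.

4/15

Your original curtain holds the prize with probability 1/5, so the other 4 collectively hold it with probability 4/5.
The host can always find an empty curtain to open, so this doesn't change that 4/5; it is now spread over the 3 remaining unopened curtains.
P(win by switching) = (4/5) · (1/3) = 4/15.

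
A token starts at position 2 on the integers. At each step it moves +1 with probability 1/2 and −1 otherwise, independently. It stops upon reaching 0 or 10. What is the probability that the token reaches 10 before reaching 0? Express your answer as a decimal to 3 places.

With a fair step, P(i) = ½P(i−1) + ½P(i+1) with P(0)=0, P(10)=1 has the linear solution P(i) = i/10.
P(2) = 2/10 = 1/5 ≈ 0.200.

0.200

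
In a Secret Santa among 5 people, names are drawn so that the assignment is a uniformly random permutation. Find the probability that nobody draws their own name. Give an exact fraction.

This is the derangement probability: permutations of 5 with no fixed point.
D(5) = 5! · (1 − 1/1! + 1/2! − ··· + (−1)^5/5!) = 44.
P = 44/120 = 11/30.

11/30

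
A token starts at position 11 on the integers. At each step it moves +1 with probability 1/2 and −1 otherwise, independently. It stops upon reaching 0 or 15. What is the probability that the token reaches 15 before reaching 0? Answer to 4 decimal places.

0.7333

With a fair step, P(i) = ½P(i−1) + ½P(i+1) with P(0)=0, P(15)=1 has the linear solution P(i) = i/15.
P(11) = 11/15 ≈ 0.7333.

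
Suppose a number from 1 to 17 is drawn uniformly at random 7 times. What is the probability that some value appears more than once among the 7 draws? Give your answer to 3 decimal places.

P(all 7 different) = 17/17 · 16/17 · ··· · 11/17 ≈ 0.239.
P(at least two equal) = 1 − 0.239 = 0.761.

0.761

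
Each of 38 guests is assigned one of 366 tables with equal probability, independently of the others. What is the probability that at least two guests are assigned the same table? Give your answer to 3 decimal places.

0.863

It's easier to compute the probability that all 38 are distinct.
P(all distinct) = 366/366 · 365/366 · ··· · 329/366 ≈ 0.137.
So the probability of at least one match is 1 − 0.137 = 0.863.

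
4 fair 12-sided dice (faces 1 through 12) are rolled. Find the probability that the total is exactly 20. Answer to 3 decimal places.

0.040

There are 12^4 = 20736 equally likely outcomes.
The number of ordered 4-tuples from {1,…,12} summing to 20 is 829.
P(sum = 20) = 829/20736 ≈ 0.040.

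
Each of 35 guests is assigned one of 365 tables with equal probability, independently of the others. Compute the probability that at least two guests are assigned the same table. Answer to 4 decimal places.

0.8144

It's easier to compute the probability that all 35 are distinct.
P(all distinct) = 365/365 · 364/365 · ··· · 331/365 ≈ 0.1856.
So the probability of at least one match is 1 − 0.1856 = 0.8144.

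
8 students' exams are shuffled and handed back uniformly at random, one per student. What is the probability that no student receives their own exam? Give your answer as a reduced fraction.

2119/5760

This is the derangement probability: permutations of 8 with no fixed point.
D(8) = 8! · (1 − 1/1! + 1/2! − ··· + (−1)^8/8!) = 14833.
P = 14833/40320 = 2119/5760.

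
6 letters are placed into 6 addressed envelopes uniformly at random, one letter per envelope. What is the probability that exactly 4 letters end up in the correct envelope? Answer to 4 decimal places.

Choose which 4 of the 6 are fixed: C(6,4) = 15 ways.
The remaining 2 must have no fixed point: D(2) = 1.
P = 15·1/720 = 1/48 ≈ 0.0208.

0.0208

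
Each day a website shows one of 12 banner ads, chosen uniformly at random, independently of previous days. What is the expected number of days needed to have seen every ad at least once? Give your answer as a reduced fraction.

86021/2310

After i distinct types are collected, each trial gives a new one with probability (12−i)/12, so the expected wait for the next new type is 12/(12−i).
E = 12/12 + 12/11 + 12/10 + 12/9 + 12/8 + 12/7 + 12/6 + 12/5 + 12/4 + 12/3 + 12/2 + 12/1 = 86021/2310.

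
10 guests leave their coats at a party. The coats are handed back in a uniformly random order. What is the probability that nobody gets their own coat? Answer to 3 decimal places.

This is the derangement probability: permutations of 10 with no fixed point.
D(10) = 10! · (1 − 1/1! + 1/2! − ··· + (−1)^10/10!) = 1334961.
P = 1334961/3628800 = 16481/44800 ≈ 0.368.

0.368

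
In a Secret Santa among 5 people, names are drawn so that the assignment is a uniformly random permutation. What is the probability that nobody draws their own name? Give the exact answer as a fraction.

This is the derangement probability: permutations of 5 with no fixed point.
D(5) = 5! · (1 − 1/1! + 1/2! − ··· + (−1)^5/5!) = 44.
P = 44/120 = 11/30.

11/30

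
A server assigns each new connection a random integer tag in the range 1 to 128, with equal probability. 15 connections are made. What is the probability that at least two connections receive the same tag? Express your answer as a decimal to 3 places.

0.574

It's easier to compute the probability that all 15 are distinct.
P(all distinct) = 128/128 · 127/128 · ··· · 114/128 ≈ 0.426.
So the probability of at least one match is 1 − 0.426 = 0.574.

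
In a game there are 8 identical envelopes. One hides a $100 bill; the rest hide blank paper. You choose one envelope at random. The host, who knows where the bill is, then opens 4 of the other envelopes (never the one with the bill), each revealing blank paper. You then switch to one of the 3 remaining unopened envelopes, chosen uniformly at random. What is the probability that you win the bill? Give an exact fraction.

Your original envelope holds the bill with probability 1/8, so the other 7 collectively hold it with probability 7/8.
The host can always find 4 empty envelopes to open, so the reveals don't change that 7/8; it is now spread over the 3 remaining unopened envelopes.
P(win by switching) = (7/8) · (1/3) = 7/24.

7/24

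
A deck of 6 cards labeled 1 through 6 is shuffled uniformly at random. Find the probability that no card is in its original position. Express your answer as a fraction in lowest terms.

53/144

This is the derangement probability: permutations of 6 with no fixed point.
D(6) = 6! · (1 − 1/1! + 1/2! − ··· + (−1)^6/6!) = 265.
P = 265/720 = 53/144.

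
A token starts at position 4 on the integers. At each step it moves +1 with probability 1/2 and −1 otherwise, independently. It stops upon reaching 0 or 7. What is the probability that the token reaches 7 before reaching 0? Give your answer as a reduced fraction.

4/7

With a fair step, P(i) = ½P(i−1) + ½P(i+1) with P(0)=0, P(7)=1 has the linear solution P(i) = i/7.
P(4) = 4/7.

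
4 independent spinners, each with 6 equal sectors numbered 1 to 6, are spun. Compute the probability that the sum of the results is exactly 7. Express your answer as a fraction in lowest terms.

There are 6^4 = 1296 equally likely outcomes.
The number of ordered 4-tuples from {1,…,6} summing to 7 is 20.
P(sum = 7) = 20/1296 = 5/324.

5/324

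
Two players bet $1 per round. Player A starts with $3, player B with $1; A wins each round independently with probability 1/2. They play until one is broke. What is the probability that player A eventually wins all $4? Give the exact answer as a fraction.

3/4

With a fair step, P(i) = ½P(i−1) + ½P(i+1) with P(0)=0, P(4)=1 has the linear solution P(i) = i/4.
P(3) = 3/4.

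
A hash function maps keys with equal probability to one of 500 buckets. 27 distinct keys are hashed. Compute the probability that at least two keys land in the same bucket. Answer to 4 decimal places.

It's easier to compute the probability that all 27 are distinct.
P(all distinct) = 500/500 · 499/500 · ··· · 474/500 ≈ 0.4893.
So the probability of at least one match is 1 − 0.4893 = 0.5107.

0.5107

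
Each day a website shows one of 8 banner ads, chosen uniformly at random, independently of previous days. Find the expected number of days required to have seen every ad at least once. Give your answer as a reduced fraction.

After i distinct types are collected, each trial gives a new one with probability (8−i)/8, so the expected wait for the next new type is 8/(8−i).
E = 8/8 + 8/7 + 8/6 + 8/5 + 8/4 + 8/3 + 8/2 + 8/1 = 761/35.

761/35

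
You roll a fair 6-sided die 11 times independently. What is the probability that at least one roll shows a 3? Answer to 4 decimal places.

0.8654

P(no roll shows a 3) = (5/6)^11 ≈ 0.1346.
P(at least one) = 1 − 0.1346 = 0.8654.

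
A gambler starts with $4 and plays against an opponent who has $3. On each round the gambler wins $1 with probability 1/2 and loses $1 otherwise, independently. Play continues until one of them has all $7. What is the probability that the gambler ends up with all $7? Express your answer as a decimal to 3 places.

0.571

With a fair step, P(i) = ½P(i−1) + ½P(i+1) with P(0)=0, P(7)=1 has the linear solution P(i) = i/7.
P(4) = 4/7 ≈ 0.571.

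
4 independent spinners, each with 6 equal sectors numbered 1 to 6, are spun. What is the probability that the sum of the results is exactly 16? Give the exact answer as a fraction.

There are 6^4 = 1296 equally likely outcomes.
The number of ordered 4-tuples from {1,…,6} summing to 16 is 125.
P(sum = 16) = 125/1296.

125/1296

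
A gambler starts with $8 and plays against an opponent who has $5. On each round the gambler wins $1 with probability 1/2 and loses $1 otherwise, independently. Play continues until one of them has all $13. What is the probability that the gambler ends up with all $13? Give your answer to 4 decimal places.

0.6154

With a fair step, P(i) = ½P(i−1) + ½P(i+1) with P(0)=0, P(13)=1 has the linear solution P(i) = i/13.
P(8) = 8/13 ≈ 0.6154.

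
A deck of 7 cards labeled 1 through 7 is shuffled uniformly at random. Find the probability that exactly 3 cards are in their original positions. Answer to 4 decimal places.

Choose which 3 of the 7 are fixed: C(7,3) = 35 ways.
The remaining 4 must have no fixed point: D(4) = 9.
P = 35·9/5040 = 1/16 ≈ 0.0625.

0.0625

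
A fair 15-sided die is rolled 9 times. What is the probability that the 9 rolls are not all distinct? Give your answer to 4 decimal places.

0.9528

P(all 9 different) = 15/15 · 14/15 · ··· · 7/15 ≈ 0.0472.
P(at least two equal) = 1 − 0.0472 = 0.9528.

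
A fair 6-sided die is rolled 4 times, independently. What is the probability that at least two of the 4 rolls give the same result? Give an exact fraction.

13/18

P(all 4 different) = 6/6 · 5/6 · ··· · 3/6 = 5/18.
P(at least two equal) = 1 − 5/18 = 13/18.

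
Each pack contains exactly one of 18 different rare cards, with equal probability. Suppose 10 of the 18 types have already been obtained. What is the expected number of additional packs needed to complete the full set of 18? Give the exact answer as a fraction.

6849/140

Starting from 10 distinct types, each trial gives a new one with probability (18−i)/18 when i types are held, so the wait for the next new type is 18/(18−i).
E = 18/8 + 18/7 + 18/6 + 18/5 + 18/4 + 18/3 + 18/2 + 18/1 = 6849/140.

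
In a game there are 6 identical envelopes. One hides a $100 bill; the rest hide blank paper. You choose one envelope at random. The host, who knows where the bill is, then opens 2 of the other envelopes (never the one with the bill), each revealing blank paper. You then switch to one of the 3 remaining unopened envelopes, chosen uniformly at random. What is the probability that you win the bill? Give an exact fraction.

Your original envelope holds the bill with probability 1/6, so the other 5 collectively hold it with probability 5/6.
The host can always find 2 empty envelopes to open, so the reveals don't change that 5/6; it is now spread over the 3 remaining unopened envelopes.
P(win by switching) = (5/6) · (1/3) = 5/18.

5/18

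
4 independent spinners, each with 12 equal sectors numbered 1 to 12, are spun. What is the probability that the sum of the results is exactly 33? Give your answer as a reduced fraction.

There are 12^4 = 20736 equally likely outcomes.
The number of ordered 4-tuples from {1,…,12} summing to 33 is 736.
P(sum = 33) = 736/20736 = 23/648.

23/648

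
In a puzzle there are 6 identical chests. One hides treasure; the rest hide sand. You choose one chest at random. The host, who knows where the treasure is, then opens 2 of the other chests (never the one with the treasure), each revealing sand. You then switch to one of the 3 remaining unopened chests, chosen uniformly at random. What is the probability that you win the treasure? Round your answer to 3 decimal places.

Your original chest holds the treasure with probability 1/6, so the other 5 collectively hold it with probability 5/6.
The host can always find 2 empty chests to open, so the reveals don't change that 5/6; it is now spread over the 3 remaining unopened chests.
P(win by switching) = (5/6) · (1/3) = 5/18 ≈ 0.278.

0.278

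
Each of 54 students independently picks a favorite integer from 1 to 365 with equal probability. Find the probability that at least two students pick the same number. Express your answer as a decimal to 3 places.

It's easier to compute the probability that all 54 are distinct.
P(all distinct) = 365/365 · 364/365 · ··· · 312/365 ≈ 0.016.
So the probability of at least one match is 1 − 0.016 = 0.984.

0.984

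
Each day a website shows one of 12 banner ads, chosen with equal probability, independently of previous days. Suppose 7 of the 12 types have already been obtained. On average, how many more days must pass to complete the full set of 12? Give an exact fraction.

Starting from 7 distinct types, each trial gives a new one with probability (12−i)/12 when i types are held, so the wait for the next new type is 12/(12−i).
E = 12/5 + 12/4 + 12/3 + 12/2 + 12/1 = 137/5.

137/5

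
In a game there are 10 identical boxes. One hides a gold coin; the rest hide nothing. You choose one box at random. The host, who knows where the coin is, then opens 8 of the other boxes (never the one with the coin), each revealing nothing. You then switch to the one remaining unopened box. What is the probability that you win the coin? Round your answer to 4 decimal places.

0.9000

Your original box holds the coin with probability 1/10, so the other 9 collectively hold it with probability 9/10.
The host can always find 8 empty boxes to open, so the reveals don't change that 9/10; it is now spread over the 1 remaining unopened box.
P(win by switching) = (9/10) · (1/1) = 9/10 ≈ 0.9000.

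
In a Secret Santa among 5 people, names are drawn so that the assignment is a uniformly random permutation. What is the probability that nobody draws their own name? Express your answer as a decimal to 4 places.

This is the derangement probability: permutations of 5 with no fixed point.
D(5) = 5! · (1 − 1/1! + 1/2! − ··· + (−1)^5/5!) = 44.
P = 44/120 = 11/30 ≈ 0.3667.

0.3667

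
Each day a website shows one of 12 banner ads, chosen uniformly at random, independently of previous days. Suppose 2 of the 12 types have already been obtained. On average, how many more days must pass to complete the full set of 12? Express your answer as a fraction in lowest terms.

7381/210

Starting from 2 distinct types, each trial gives a new one with probability (12−i)/12 when i types are held, so the wait for the next new type is 12/(12−i).
E = 12/10 + 12/9 + 12/8 + 12/7 + 12/6 + 12/5 + 12/4 + 12/3 + 12/2 + 12/1 = 7381/210.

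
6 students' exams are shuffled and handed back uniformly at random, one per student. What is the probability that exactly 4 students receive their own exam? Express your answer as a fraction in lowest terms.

Choose which 4 of the 6 are fixed: C(6,4) = 15 ways.
The remaining 2 must have no fixed point: D(2) = 1.
P = 15·1/720 = 1/48.

1/48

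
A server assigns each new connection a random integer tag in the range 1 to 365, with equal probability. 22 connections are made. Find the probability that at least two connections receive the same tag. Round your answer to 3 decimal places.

It's easier to compute the probability that all 22 are distinct.
P(all distinct) = 365/365 · 364/365 · ··· · 344/365 ≈ 0.524.
So the probability of at least one match is 1 − 0.524 = 0.476.

0.476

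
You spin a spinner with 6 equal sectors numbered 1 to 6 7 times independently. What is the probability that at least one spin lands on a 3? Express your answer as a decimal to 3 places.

0.721

P(no spin lands on a 3) = (5/6)^7 ≈ 0.279.
P(at least one) = 1 − 0.279 = 0.721.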